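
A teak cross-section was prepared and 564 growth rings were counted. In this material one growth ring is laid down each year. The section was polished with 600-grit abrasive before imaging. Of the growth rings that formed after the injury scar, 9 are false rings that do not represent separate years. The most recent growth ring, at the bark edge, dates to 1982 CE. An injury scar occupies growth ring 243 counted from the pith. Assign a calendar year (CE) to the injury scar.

564 − 243 = 321 growth rings lie beyond the injury scar toward the bark edge.
Excluding 9 false growth rings: 321 − 9 = 312.
1982 − 312 = 1670 CE.

1670 CE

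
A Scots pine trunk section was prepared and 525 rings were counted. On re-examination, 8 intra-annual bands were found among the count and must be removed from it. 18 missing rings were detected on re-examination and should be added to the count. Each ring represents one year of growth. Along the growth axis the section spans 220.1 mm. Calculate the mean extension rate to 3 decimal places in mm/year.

True ring count = 525 − 8 + 18 = 535.
Mean rate = 220.1 mm / 535 years ≈ 0.411 mm/year.

0.411 mm/year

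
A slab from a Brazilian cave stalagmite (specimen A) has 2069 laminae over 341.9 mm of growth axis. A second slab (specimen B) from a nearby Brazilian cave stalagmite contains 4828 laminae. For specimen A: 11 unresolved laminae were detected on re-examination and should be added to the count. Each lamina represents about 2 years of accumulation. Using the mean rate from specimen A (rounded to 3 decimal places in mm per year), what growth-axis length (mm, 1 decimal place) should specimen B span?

Specimen A: after corrections the count is 2069 + 11 = 2080 laminae.
Specimen A: at 2 years per lamina, 2080 × 2 = 4160 years.
A: Mean rate = 341.9 mm / 4160 years ≈ 0.082 mm per year.
Specimen B: 4828 laminae at 2 years each span 4828 × 2 = 9656 years. For B, 0.082 mm/year × 9656 years = 791.8 mm.

791.8 mm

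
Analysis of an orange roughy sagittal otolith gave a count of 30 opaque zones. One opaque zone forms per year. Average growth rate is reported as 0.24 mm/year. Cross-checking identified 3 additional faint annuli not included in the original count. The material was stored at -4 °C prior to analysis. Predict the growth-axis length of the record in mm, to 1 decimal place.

Correcting the raw count gives 30 + 3 = 33 true opaque zones.
33 years at 0.24 mm/year gives 0.24 × 33 = 7.9 mm.

7.9 mm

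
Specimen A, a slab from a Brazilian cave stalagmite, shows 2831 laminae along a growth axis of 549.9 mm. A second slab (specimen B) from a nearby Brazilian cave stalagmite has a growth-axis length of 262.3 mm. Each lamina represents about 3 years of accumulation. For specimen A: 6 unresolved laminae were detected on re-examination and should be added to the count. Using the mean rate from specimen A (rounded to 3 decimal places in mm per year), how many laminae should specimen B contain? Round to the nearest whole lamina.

1345 laminae

Specimen A: after corrections the count is 2831 + 6 = 2837 laminae.
Specimen A: 2837 laminae at 3 years each span 2837 × 3 = 8511 years.
A: Extension rate ≈ 549.9 / 8511 = 0.065 mm/year.
For B, 262.3 / 0.065 = 4035.38 years; at 3 years per lamina that is 4035.38 / 3 ≈ 1345 laminae.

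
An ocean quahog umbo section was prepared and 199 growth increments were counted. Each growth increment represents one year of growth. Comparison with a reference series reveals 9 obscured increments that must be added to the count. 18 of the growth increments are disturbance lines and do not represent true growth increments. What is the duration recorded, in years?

Correcting the raw count gives 199 − 18 + 9 = 190 true growth increments.
With a one-to-one growth increment periodicity this is 190 years.

190 years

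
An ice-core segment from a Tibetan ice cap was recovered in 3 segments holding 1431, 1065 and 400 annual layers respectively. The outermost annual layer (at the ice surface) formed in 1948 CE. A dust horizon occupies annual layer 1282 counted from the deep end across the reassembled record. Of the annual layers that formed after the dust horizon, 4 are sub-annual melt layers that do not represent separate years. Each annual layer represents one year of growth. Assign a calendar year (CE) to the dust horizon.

338 CE

Total annual layers = 1431 + 1065 + 400 = 2896.
2896 − 1282 = 1614 annual layers lie beyond the dust horizon toward the ice surface.
Removing the 4 false annual layers leaves 1614 − 4 = 1610 true annual layers beyond the dust horizon.
The annual layer at the ice surface is 1948 CE, so the dust horizon dates to 1948 − 1610 = 338 CE.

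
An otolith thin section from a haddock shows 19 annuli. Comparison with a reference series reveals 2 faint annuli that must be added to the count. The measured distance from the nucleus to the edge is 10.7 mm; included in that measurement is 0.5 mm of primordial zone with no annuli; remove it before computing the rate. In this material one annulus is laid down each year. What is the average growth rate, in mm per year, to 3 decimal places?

Adjusted count: 19 + 2 = 21 annuli.
The growth record spans 10.7 − 0.5 = 10.2 mm.
Extension rate ≈ 10.2 / 21 = 0.486 mm per year.

0.486 mm per year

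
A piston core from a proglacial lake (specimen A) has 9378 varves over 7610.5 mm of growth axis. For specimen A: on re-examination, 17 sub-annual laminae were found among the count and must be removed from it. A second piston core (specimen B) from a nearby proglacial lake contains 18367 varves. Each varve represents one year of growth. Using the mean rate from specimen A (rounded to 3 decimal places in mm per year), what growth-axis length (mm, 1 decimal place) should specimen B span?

Specimen A: correcting the raw count gives 9378 − 17 = 9361 true varves.
A: Mean rate = 7610.5 mm / 9361 years ≈ 0.813 mm/year.
B's length ≈ 0.813 × 18367 = 14932.4 mm.

14932.4 mm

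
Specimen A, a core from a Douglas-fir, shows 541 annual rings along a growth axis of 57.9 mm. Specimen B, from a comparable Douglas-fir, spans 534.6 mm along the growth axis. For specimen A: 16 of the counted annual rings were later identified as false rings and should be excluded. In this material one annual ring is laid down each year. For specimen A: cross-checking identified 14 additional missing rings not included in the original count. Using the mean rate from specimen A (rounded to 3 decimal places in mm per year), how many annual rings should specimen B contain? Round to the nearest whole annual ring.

Specimen A: after corrections the count is 541 − 16 + 14 = 539 annual rings.
A: Mean rate = 57.9 mm / 539 years ≈ 0.107 mm per year.
B spans 534.6 / 0.107 = 4996.26 years ≈ 4996 annual rings.

4996 annual rings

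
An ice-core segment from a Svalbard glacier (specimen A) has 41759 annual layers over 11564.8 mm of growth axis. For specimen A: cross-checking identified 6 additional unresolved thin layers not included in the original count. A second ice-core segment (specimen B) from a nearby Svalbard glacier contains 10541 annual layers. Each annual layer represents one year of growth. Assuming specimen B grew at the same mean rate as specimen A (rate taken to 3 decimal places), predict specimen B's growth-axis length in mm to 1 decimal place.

2919.9 mm

Specimen A: correcting the raw count gives 41759 + 6 = 41765 true annual layers.
A: Extension rate ≈ 11564.8 / 41765 = 0.277 mm per year.
Length of B = 0.277 × 10541 = 2919.9 mm.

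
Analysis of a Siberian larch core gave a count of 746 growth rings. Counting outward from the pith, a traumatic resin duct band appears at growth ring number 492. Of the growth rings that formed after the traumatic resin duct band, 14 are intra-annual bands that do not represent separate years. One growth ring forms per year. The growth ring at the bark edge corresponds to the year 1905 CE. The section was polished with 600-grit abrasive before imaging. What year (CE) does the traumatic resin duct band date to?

Between growth ring 492 and the bark edge there are 746 − 492 = 254 growth rings.
Removing the 14 false growth rings leaves 254 − 14 = 240 true growth rings beyond the traumatic resin duct band.
Counting back 240 years from 1905 CE places the traumatic resin duct band in 1905 − 240 = 1665 CE.

1665 CE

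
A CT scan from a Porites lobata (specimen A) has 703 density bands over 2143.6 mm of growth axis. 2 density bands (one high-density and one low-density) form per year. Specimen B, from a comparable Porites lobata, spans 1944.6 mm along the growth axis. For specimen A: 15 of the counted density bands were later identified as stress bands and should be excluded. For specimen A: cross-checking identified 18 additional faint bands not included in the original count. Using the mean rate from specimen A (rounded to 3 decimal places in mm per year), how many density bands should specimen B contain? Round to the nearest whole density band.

640 density bands

Specimen A: correcting the raw count gives 703 − 15 + 18 = 706 true density bands.
Specimen A: 706 density bands at 2 per year is 706 / 2 = 353 years.
A: 2143.6 mm over 353 years gives 2143.6 / 353 ≈ 6.073 mm/yr.
Specimen B: 1944.6 mm / 6.073 mm per year = 320.20 years; at 2 density bands per year that is 320.20 × 2 ≈ 640 density bands.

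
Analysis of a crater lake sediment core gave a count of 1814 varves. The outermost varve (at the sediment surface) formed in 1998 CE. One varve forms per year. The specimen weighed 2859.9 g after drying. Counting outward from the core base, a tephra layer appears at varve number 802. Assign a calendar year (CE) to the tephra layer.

986 CE

The tephra layer sits at varve 802 from the core base, so 1814 − 802 = 1012 varves formed after it.
1998 − 1012 = 986 CE.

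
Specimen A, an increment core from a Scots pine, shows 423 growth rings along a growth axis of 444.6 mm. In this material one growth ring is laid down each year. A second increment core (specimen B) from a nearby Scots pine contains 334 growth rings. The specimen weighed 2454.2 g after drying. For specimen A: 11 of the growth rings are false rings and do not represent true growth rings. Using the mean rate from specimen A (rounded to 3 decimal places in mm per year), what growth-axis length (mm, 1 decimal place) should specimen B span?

Specimen A: after corrections the count is 423 − 11 = 412 growth rings.
A: Mean rate = 444.6 mm / 412 years ≈ 1.079 mm per year.
For B, 1.079 mm/year × 334 years = 360.4 mm.

360.4 mm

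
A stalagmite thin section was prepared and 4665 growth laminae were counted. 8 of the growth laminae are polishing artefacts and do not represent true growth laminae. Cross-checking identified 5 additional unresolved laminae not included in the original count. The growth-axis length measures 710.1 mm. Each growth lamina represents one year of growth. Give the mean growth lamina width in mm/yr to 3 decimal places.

0.152 mm/yr

After corrections the count is 4665 − 8 + 5 = 4662 growth laminae.
710.1 mm over 4662 years gives 710.1 / 4662 ≈ 0.152 mm/yr.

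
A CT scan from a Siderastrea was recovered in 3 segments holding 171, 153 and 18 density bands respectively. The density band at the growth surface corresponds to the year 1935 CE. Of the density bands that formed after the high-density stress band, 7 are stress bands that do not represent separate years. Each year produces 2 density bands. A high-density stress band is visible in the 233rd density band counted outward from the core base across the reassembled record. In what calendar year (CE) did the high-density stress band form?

1884 CE

Total density bands = 171 + 153 + 18 = 342.
342 − 233 = 109 density bands lie beyond the high-density stress band toward the growth surface.
109 − 7 false = 102 true density bands after the high-density stress band.
Dividing by 2 density bands per year: 102 / 2 = 51 years.
The density band at the growth surface is 1935 CE, so the high-density stress band dates to 1935 − 51 = 1884 CE.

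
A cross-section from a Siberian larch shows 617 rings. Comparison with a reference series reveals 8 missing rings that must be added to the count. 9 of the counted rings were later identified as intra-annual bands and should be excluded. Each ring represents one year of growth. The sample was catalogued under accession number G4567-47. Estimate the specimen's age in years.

616 years

Adjusted count: 617 − 9 + 8 = 616 rings.
With a one-to-one ring periodicity this is 616 years.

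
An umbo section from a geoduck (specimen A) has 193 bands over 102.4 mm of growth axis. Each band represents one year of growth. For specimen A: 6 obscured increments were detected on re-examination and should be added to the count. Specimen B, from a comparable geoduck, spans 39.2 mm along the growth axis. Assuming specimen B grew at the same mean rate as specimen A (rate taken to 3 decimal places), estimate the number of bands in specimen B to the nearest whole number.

Specimen A: true band count = 193 + 6 = 199.
A: Extension rate ≈ 102.4 / 199 = 0.515 mm/year.
B spans 39.2 / 0.515 = 76.12 years ≈ 76 bands.

76 bands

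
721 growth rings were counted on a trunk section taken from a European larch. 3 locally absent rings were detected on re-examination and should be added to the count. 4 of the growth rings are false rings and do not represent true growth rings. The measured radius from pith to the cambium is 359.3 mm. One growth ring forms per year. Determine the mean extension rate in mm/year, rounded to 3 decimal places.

Adjusted count: 721 − 4 + 3 = 720 growth rings.
Mean rate = 359.3 mm / 720 years ≈ 0.499 mm/year.

0.499 mm/year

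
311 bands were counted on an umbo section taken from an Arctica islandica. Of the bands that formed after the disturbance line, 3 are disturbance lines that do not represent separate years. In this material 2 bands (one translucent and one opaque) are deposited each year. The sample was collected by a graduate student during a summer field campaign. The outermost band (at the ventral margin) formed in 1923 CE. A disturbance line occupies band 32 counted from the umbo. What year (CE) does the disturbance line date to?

1785 CE

311 − 32 = 279 bands lie beyond the disturbance line toward the ventral margin.
Excluding 3 false bands: 279 − 3 = 276.
276 bands at 2 per year is 276 / 2 = 138 years.
The band at the ventral margin is 1923 CE, so the disturbance line dates to 1923 − 138 = 1785 CE.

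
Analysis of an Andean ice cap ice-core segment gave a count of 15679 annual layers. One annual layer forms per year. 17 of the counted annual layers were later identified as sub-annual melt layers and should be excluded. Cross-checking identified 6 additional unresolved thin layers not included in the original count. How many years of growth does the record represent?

Correcting the raw count gives 15679 − 17 + 6 = 15668 true annual layers.
At one annual layer per year, that is 15668 years.

15668 years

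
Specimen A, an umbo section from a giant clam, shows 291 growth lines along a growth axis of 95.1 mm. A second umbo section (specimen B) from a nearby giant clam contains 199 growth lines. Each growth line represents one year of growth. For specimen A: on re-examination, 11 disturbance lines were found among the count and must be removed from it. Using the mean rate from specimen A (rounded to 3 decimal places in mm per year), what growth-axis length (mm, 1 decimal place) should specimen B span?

67.7 mm

Specimen A: adjusted count: 291 − 11 = 280 growth lines.
A: 95.1 mm over 280 years gives 95.1 / 280 ≈ 0.340 mm per year.
For B, 0.340 mm/year × 199 years = 67.7 mm.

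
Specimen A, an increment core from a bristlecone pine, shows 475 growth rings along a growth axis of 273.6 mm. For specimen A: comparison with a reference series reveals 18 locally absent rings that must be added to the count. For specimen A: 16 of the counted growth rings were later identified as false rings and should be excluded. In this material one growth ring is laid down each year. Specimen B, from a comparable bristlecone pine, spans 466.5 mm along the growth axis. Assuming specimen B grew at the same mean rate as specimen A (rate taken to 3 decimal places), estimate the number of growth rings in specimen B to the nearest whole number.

813 growth rings

Specimen A: after corrections the count is 475 − 16 + 18 = 477 growth rings.
A: 273.6 mm over 477 years gives 273.6 / 477 ≈ 0.574 mm/yr.
For B, 466.5 / 0.574 = 812.72 years ≈ 813 growth rings.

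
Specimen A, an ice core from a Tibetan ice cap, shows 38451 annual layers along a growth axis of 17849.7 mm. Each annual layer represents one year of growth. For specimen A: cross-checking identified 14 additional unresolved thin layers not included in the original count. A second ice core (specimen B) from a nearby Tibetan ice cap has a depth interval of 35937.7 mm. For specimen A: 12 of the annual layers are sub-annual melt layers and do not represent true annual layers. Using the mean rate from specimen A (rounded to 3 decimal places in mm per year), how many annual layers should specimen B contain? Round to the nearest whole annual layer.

Specimen A: correcting the raw count gives 38451 − 12 + 14 = 38453 true annual layers.
A: Extension rate ≈ 17849.7 / 38453 = 0.464 mm per year.
For B, 35937.7 / 0.464 = 77451.94 years ≈ 77452 annual layers.

77452 annual layers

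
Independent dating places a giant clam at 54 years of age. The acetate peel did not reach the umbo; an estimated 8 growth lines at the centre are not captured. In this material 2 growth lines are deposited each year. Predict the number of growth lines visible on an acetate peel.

100 growth lines

54 years at 2 growth lines per year gives 54 × 2 = 108 growth lines.
108 − 8 missed = 100 growth lines expected in the prepared section.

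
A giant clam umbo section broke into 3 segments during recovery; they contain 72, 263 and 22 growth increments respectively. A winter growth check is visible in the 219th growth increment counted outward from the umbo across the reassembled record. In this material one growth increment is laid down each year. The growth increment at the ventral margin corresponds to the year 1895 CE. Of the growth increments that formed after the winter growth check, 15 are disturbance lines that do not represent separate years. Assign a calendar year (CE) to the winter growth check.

1772 CE

Total growth increments = 72 + 263 + 22 = 357.
357 − 219 = 138 growth increments lie beyond the winter growth check toward the ventral margin.
138 − 15 false = 123 true growth increments after the winter growth check.
The growth increment at the ventral margin is 1895 CE, so the winter growth check dates to 1895 − 123 = 1772 CE.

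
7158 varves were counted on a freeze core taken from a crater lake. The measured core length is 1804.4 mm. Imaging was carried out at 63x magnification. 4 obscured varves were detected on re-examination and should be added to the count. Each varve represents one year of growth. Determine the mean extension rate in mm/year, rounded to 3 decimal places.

True varve count = 7158 + 4 = 7162.
Mean rate = 1804.4 mm / 7162 years ≈ 0.252 mm/year.

0.252 mm/year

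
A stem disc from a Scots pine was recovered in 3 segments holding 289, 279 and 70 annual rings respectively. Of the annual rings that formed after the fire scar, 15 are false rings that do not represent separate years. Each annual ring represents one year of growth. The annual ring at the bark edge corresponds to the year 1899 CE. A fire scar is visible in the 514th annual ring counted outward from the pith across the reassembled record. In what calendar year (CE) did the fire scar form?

Total annual rings = 289 + 279 + 70 = 638.
The fire scar sits at annual ring 514 from the pith, so 638 − 514 = 124 annual rings formed after it.
Removing the 15 false annual rings leaves 124 − 15 = 109 true annual rings beyond the fire scar.
1899 − 109 = 1790 CE.

1790 CE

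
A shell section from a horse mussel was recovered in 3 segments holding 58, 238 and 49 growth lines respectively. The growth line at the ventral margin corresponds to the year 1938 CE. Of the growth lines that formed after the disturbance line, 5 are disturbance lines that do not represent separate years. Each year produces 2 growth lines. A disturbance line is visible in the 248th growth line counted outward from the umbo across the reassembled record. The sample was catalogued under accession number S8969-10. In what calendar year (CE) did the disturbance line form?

Total growth lines = 58 + 238 + 49 = 345.
Between growth line 248 and the ventral margin there are 345 − 248 = 97 growth lines.
Excluding 5 false growth lines: 97 − 5 = 92.
Dividing by 2 growth lines per year: 92 / 2 = 46 years.
1938 − 46 = 1892 CE.

1892 CE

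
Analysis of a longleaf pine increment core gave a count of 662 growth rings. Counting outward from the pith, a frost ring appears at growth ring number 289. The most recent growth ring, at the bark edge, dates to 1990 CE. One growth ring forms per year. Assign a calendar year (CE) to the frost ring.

1617 CE

662 − 289 = 373 growth rings lie beyond the frost ring toward the bark edge.
The growth ring at the bark edge is 1990 CE, so the frost ring dates to 1990 − 373 = 1617 CE.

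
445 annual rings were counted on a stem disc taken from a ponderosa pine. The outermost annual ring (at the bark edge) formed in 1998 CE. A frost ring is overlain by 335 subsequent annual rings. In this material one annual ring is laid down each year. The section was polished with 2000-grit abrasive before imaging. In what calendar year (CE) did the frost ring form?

1663 CE

335 annual rings formed after the frost ring.
1998 − 335 = 1663 CE.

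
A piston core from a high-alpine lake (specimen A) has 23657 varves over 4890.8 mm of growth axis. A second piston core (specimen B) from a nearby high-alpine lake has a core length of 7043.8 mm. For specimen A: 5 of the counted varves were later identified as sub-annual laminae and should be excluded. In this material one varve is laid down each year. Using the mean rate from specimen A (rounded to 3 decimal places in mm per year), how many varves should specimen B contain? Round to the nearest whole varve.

Specimen A: after corrections the count is 23657 − 5 = 23652 varves.
A: Mean rate = 4890.8 mm / 23652 years ≈ 0.207 mm/yr.
For B, 7043.8 / 0.207 = 34028.02 years ≈ 34028 varves.

34028 varves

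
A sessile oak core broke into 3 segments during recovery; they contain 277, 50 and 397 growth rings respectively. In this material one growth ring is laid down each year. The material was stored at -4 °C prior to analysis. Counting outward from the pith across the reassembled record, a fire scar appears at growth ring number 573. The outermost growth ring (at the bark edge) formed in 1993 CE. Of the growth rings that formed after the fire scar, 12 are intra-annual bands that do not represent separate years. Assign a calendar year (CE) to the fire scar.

Total growth rings = 277 + 50 + 397 = 724.
The fire scar sits at growth ring 573 from the pith, so 724 − 573 = 151 growth rings formed after it.
Excluding 12 false growth rings: 151 − 12 = 139.
Counting back 139 years from 1993 CE places the fire scar in 1993 − 139 = 1854 CE.

1854 CE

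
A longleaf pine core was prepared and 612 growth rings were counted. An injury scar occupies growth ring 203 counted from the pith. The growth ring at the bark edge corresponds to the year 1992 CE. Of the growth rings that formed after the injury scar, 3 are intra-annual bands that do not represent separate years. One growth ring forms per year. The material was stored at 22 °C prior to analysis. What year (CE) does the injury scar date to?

The injury scar sits at growth ring 203 from the pith, so 612 − 203 = 409 growth rings formed after it.
409 − 3 false = 406 true growth rings after the injury scar.
The growth ring at the bark edge is 1992 CE, so the injury scar dates to 1992 − 406 = 1586 CE.

1586 CE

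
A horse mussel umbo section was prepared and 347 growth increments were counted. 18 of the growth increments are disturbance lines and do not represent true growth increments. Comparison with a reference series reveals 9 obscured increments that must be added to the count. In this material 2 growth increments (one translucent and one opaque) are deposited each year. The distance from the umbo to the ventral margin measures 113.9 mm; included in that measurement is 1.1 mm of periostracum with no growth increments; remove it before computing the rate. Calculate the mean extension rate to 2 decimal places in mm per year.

0.67 mm per year

After corrections the count is 347 − 18 + 9 = 338 growth increments.
338 growth increments at 2 per year is 338 / 2 = 169 years.
Net length = 113.9 − 1.1 = 112.8 mm.
Mean rate = 112.8 mm / 169 years ≈ 0.67 mm per year.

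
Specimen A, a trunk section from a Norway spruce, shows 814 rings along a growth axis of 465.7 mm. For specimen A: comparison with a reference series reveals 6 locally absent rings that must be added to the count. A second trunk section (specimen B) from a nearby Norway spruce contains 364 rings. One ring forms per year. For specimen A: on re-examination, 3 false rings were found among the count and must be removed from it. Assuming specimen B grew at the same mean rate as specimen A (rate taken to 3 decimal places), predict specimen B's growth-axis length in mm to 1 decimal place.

Specimen A: after corrections the count is 814 − 3 + 6 = 817 rings.
A: 465.7 mm over 817 years gives 465.7 / 817 ≈ 0.570 mm/yr.
B's length ≈ 0.570 × 364 = 207.5 mm.

207.5 mm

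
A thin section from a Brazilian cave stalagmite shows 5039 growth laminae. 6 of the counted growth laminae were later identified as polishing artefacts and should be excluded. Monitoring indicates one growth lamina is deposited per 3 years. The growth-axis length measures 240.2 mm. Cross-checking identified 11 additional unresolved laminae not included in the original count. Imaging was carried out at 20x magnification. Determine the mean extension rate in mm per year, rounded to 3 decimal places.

0.016 mm per year

True growth lamina count = 5039 − 6 + 11 = 5044.
5044 growth laminae at 3 years each span 5044 × 3 = 15132 years.
Mean rate = 240.2 mm / 15132 years ≈ 0.016 mm per year.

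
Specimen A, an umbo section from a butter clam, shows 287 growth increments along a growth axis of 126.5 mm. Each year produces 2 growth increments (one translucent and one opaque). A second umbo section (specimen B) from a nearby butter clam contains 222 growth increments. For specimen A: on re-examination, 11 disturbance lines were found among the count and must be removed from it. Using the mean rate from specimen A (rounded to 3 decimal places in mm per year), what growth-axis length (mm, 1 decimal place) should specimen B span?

Specimen A: adjusted count: 287 − 11 = 276 growth increments.
Specimen A: 276 growth increments at 2 per year is 276 / 2 = 138 years.
A: Mean rate = 126.5 mm / 138 years ≈ 0.917 mm per year.
Specimen B: dividing by 2 growth increments per year: 222 / 2 = 111 years. Length of B = 0.917 × 111 = 101.8 mm.

101.8 mm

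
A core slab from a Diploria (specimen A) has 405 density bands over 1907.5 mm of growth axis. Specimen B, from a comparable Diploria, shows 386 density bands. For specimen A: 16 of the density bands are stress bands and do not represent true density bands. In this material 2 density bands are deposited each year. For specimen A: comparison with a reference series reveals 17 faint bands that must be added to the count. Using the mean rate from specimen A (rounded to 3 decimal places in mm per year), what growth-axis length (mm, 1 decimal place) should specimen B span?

Specimen A: after corrections the count is 405 − 16 + 17 = 406 density bands.
Specimen A: 406 density bands at 2 per year is 406 / 2 = 203 years.
A: Mean rate = 1907.5 mm / 203 years ≈ 9.397 mm/yr.
Specimen B: with 2 density bands per year, 386 / 2 = 193 years. Length of B = 9.397 × 193 = 1813.6 mm.

1813.6 mm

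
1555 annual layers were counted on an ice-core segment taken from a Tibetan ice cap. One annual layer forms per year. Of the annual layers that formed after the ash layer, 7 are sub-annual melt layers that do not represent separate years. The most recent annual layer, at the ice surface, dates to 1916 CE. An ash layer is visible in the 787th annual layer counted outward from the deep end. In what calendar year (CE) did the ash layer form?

1155 CE

Between annual layer 787 and the ice surface there are 1555 − 787 = 768 annual layers.
Removing the 7 false annual layers leaves 768 − 7 = 761 true annual layers beyond the ash layer.
1916 − 761 = 1155 CE.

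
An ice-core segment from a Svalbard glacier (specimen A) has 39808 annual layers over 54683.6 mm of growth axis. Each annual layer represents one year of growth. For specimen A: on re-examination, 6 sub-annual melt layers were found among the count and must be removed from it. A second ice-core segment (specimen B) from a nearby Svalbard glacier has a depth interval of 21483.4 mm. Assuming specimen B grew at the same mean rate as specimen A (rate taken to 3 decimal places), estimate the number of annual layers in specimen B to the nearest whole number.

15636 annual layers

Specimen A: adjusted count: 39808 − 6 = 39802 annual layers.
A: 54683.6 mm over 39802 years gives 54683.6 / 39802 ≈ 1.374 mm/year.
For B, 21483.4 / 1.374 = 15635.66 years ≈ 15636 annual layers.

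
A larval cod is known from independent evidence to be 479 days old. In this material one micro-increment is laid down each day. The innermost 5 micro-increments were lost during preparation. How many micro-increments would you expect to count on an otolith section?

474 micro-increments

One micro-increment per day gives 479 micro-increments over 479 days.
Subtracting the 5 micro-increments not captured gives 479 − 5 = 474 micro-increments in the record.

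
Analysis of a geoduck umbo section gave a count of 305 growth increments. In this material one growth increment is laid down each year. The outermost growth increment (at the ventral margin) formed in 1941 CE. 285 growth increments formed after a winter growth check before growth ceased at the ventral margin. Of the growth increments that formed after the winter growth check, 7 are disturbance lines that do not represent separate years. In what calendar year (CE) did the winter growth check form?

1663 CE

There are 285 growth increments younger than the winter growth check.
Excluding 7 false growth increments: 285 − 7 = 278.
The growth increment at the ventral margin is 1941 CE, so the winter growth check dates to 1941 − 278 = 1663 CE.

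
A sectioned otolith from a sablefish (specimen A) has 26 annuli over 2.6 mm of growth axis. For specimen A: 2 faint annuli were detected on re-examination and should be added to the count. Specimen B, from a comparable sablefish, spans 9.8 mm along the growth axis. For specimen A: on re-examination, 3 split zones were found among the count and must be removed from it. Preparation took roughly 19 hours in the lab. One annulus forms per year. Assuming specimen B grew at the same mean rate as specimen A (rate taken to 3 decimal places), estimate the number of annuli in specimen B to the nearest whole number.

Specimen A: after corrections the count is 26 − 3 + 2 = 25 annuli.
A: Mean rate = 2.6 mm / 25 years ≈ 0.104 mm/yr.
B spans 9.8 / 0.104 = 94.23 years ≈ 94 annuli.

94 annuli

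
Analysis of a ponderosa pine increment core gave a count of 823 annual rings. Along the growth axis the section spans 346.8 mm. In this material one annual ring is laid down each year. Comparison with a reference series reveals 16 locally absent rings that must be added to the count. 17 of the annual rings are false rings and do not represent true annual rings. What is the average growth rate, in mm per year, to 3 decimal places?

0.422 mm per year

Correcting the raw count gives 823 − 17 + 16 = 822 true annual rings.
346.8 mm over 822 years gives 346.8 / 822 ≈ 0.422 mm per year.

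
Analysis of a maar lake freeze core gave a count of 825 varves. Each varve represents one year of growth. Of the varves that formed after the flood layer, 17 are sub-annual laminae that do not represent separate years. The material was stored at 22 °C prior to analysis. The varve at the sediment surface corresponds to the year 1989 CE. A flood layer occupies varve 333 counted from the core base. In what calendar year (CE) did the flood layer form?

1514 CE

Between varve 333 and the sediment surface there are 825 − 333 = 492 varves.
Excluding 17 false varves: 492 − 17 = 475.
1989 − 475 = 1514 CE.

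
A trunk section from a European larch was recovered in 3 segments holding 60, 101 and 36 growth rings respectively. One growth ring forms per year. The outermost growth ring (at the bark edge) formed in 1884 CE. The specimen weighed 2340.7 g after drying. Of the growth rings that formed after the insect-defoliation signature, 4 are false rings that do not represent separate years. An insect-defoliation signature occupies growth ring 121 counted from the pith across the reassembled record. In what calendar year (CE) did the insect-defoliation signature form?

1812 CE

Total growth rings = 60 + 101 + 36 = 197.
197 − 121 = 76 growth rings lie beyond the insect-defoliation signature toward the bark edge.
Excluding 4 false growth rings: 76 − 4 = 72.
Counting back 72 years from 1884 CE places the insect-defoliation signature in 1884 − 72 = 1812 CE.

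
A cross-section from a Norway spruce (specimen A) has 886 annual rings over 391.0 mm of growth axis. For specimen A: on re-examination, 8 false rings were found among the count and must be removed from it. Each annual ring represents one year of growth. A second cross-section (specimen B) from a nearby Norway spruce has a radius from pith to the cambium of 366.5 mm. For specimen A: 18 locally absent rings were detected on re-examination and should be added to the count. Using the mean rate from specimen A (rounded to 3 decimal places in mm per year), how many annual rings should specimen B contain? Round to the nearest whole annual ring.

841 annual rings

Specimen A: true annual ring count = 886 − 8 + 18 = 896.
A: Mean rate = 391.0 mm / 896 years ≈ 0.436 mm per year.
For B, 366.5 / 0.436 = 840.60 years ≈ 841 annual rings.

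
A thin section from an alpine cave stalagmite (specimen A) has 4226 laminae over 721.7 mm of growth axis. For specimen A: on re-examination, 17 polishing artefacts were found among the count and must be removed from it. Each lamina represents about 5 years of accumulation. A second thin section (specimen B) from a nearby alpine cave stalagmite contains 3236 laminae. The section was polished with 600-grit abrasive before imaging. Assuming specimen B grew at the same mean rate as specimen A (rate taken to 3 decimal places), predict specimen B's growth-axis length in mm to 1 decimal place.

Specimen A: correcting the raw count gives 4226 − 17 = 4209 true laminae.
Specimen A: 4209 laminae at 5 years each span 4209 × 5 = 21045 years.
A: 721.7 mm over 21045 years gives 721.7 / 21045 ≈ 0.034 mm per year.
Specimen B: 3236 laminae at 5 years each span 3236 × 5 = 16180 years. B's length ≈ 0.034 × 16180 = 550.1 mm.

550.1 mm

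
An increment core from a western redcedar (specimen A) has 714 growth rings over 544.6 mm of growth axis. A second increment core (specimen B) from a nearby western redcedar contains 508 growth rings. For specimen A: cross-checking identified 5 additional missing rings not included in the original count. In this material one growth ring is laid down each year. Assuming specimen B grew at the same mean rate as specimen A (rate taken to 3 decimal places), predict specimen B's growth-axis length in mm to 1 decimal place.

384.6 mm

Specimen A: true growth ring count = 714 + 5 = 719.
A: Mean rate = 544.6 mm / 719 years ≈ 0.757 mm per year.
Length of B = 0.757 × 508 = 384.6 mm.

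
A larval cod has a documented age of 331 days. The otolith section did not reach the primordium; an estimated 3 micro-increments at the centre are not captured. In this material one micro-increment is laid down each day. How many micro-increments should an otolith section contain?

328 micro-increments

One micro-increment per day gives 331 micro-increments over 331 days.
Less the 3 uncaptured micro-increments: 331 − 3 = 328.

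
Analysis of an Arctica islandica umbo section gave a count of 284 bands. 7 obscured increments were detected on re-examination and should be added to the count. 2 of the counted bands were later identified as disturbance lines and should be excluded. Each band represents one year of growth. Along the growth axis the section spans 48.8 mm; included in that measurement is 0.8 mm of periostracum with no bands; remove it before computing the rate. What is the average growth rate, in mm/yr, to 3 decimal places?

0.166 mm/yr

After corrections the count is 284 − 2 + 7 = 289 bands.
Removing the 0.8 mm offcut leaves 48.8 − 0.8 = 48.0 mm.
Mean rate = 48.0 mm / 289 years ≈ 0.166 mm/yr.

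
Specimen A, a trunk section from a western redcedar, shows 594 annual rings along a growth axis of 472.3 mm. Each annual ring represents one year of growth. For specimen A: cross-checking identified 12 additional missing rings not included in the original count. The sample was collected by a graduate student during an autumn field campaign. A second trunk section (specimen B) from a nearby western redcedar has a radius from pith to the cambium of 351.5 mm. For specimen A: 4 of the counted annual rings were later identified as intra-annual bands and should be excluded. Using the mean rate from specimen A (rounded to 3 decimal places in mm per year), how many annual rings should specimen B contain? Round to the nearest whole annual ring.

448 annual rings

Specimen A: correcting the raw count gives 594 − 4 + 12 = 602 true annual rings.
A: Extension rate ≈ 472.3 / 602 = 0.785 mm per year.
Specimen B: 351.5 mm / 0.785 mm per year = 447.77 years ≈ 448 annual rings.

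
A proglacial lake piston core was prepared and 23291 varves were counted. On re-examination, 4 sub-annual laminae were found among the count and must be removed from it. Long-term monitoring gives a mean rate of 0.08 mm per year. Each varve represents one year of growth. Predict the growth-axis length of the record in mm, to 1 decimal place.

1863.0 mm

After corrections the count is 23291 − 4 = 23287 varves.
Length ≈ 0.08 × 23287 = 1863.0 mm.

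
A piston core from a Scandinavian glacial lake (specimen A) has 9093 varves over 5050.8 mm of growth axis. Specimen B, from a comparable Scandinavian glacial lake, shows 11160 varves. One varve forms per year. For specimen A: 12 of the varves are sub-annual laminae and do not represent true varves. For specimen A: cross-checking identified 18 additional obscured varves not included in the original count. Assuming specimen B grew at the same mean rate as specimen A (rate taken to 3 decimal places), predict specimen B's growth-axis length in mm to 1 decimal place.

6193.8 mm

Specimen A: after corrections the count is 9093 − 12 + 18 = 9099 varves.
A: Mean rate = 5050.8 mm / 9099 years ≈ 0.555 mm/yr.
B's length ≈ 0.555 × 11160 = 6193.8 mm.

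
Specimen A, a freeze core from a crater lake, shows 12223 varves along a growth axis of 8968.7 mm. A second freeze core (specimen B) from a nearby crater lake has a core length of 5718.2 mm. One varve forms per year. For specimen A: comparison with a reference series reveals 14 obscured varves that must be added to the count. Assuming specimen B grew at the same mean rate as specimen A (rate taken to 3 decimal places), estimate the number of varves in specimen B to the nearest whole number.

Specimen A: after corrections the count is 12223 + 14 = 12237 varves.
A: 8968.7 mm over 12237 years gives 8968.7 / 12237 ≈ 0.733 mm per year.
B spans 5718.2 / 0.733 = 7801.09 years ≈ 7801 varves.

7801 varves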